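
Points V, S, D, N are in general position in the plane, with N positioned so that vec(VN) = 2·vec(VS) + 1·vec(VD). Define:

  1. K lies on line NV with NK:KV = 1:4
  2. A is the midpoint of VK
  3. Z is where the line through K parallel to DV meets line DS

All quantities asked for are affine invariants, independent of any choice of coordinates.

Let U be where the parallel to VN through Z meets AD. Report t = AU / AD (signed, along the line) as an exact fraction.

Assign V = (0, 0), S = (1, 0), D = (0, 1), N = (2, 1) — the answer is frame-independent, so this choice is without loss of generality.
1. K lies on line NV with NK:KV = 1:4 ⇒ K = (8/5, 4/5)
2. A is the midpoint of VK ⇒ A = (4/5, 2/5)
3. Z is where the line through K parallel to DV meets line DS ⇒ Z = (8/5, -3/5)
through Z parallel to VN: direction (2, 1); meets AD at U = (48/25, -11/25)
U = A + t·(D−A) with t = -7/5

t = -7/5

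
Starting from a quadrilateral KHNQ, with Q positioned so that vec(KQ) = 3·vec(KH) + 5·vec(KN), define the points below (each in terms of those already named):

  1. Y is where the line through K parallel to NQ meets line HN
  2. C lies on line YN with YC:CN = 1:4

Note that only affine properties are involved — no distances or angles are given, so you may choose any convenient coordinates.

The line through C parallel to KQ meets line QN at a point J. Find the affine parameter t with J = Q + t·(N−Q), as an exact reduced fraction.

Set K = (0, 0), H = (1, 0), N = (0, 1), Q = (3, 5); any affine frame gives the same invariant.
1. Y is where the line through K parallel to NQ meets line HN ⇒ Y = (3/7, 4/7)
2. C lies on line YN with YC:CN = 1:4 ⇒ C = (12/35, 23/35)
through C parallel to KQ: direction (3, 5); meets QN at J = (96/35, 163/35)
J = Q + t·(N−Q) with t = 3/35

t = 3/35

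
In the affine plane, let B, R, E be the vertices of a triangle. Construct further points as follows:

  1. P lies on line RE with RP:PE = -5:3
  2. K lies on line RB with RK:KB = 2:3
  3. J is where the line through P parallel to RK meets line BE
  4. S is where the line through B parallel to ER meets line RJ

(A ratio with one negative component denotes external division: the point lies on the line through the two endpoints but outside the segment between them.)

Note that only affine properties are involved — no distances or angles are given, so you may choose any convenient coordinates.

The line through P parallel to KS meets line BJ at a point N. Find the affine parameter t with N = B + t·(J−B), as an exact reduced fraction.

t = 1/16

Assign B = (0, 0), R = (1, 0), E = (0, 1) — the answer is frame-independent, so this choice is without loss of generality.
1. P lies on line RE with RP:PE = -5:3 ⇒ P = (-3/2, 5/2)
2. K lies on line RB with RK:KB = 2:3 ⇒ K = (3/5, 0)
3. J is where the line through P parallel to RK meets line BE ⇒ J = (0, 5/2)
4. S is where the line through B parallel to ER meets line RJ ⇒ S = (5/3, -5/3)
through P parallel to KS: direction (16/15, -5/3); meets BJ at N = (0, 5/32)
N = B + t·(J−B) with t = 1/16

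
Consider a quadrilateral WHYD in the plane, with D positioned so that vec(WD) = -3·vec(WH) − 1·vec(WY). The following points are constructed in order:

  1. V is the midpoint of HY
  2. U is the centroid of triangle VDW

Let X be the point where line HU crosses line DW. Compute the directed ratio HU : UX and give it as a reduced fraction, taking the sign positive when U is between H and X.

HU:UX = -4

Work in coordinates with W = (0, 0), H = (1, 0), Y = (0, 1), D = (-3, -1).
1. V is the midpoint of HY ⇒ V = (1/2, 1/2)
2. U is the centroid of triangle VDW ⇒ U = (-5/6, -1/6)
line HU meets DW at X = (-3/8, -1/8)
U = H + t·(X−H) with t = 4/3, so HU:UX = 4/3:-1/3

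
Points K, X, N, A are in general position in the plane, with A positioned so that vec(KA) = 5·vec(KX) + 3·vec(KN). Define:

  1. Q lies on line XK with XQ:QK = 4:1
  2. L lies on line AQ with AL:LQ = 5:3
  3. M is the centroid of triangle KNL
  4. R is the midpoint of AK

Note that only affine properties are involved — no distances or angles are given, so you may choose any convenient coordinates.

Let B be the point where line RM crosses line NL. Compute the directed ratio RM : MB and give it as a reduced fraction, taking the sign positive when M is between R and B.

Set K = (0, 0), X = (1, 0), N = (0, 1), A = (5, 3); any affine frame gives the same invariant.
1. Q lies on line XK with XQ:QK = 4:1 ⇒ Q = (1/5, 0)
2. L lies on line AQ with AL:LQ = 5:3 ⇒ L = (2, 9/8)
3. M is the centroid of triangle KNL ⇒ M = (2/3, 17/24)
4. R is the midpoint of AK ⇒ R = (5/2, 3/2)
line RM meets NL at B = (102/65, 571/520)
M = R + t·(B−R) with t = 65/33, so RM:MB = 65/33:-32/33

RM:MB = -65/32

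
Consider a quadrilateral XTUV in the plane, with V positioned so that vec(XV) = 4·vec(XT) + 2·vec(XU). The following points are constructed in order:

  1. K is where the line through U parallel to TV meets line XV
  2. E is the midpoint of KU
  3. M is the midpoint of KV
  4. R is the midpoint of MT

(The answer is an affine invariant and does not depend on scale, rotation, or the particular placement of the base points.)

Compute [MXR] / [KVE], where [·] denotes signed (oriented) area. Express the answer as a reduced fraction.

Set X = (0, 0), T = (1, 0), U = (0, 1), V = (4, 2); any affine frame gives the same invariant.
1. K is where the line through U parallel to TV meets line XV ⇒ K = (-6, -3)
2. E is the midpoint of KU ⇒ E = (-3, -1)
3. M is the midpoint of KV ⇒ M = (-1, -1/2)
4. R is the midpoint of MT ⇒ R = (0, -1/4)
2·[MXR] = -1/4, 2·[KVE] = 5
[MXR]:[KVE] = -1/4:5 = -1/20

[MXR]:[KVE] = -1/20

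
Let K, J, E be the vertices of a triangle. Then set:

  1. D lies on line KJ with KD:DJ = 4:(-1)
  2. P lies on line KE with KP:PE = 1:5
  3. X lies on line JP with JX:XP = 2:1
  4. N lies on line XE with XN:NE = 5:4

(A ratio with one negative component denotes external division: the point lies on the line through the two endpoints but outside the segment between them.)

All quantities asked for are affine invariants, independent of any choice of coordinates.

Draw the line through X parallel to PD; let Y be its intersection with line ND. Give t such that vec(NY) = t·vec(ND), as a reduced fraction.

Choose coordinates K = (0, 0), J = (1, 0), E = (0, 1).
1. D lies on line KJ with KD:DJ = 4:(-1) ⇒ D = (4/3, 0)
2. P lies on line KE with KP:PE = 1:5 ⇒ P = (0, 1/6)
3. X lies on line JP with JX:XP = 2:1 ⇒ X = (1/3, 1/9)
4. N lies on line XE with XN:NE = 5:4 ⇒ N = (4/27, 49/81)
through X parallel to PD: direction (4/3, -1/6); meets ND at Y = (152/111, -49/2664)
Y = N + t·(D−N) with t = 305/296

t = 305/296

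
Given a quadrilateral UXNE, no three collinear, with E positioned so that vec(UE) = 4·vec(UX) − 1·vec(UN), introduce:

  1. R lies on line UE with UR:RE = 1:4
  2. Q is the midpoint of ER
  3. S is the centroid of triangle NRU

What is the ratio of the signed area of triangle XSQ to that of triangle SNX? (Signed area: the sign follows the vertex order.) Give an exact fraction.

[XSQ]:[SNX] = -1/7

Set U = (0, 0), X = (1, 0), N = (0, 1), E = (4, -1); any affine frame gives the same invariant.
1. R lies on line UE with UR:RE = 1:4 ⇒ R = (4/5, -1/5)
2. Q is the midpoint of ER ⇒ Q = (12/5, -3/5)
3. S is the centroid of triangle NRU ⇒ S = (4/15, 4/15)
2·[XSQ] = 1/15, 2·[SNX] = -7/15
[XSQ]:[SNX] = 1/15:-7/15 = -1/7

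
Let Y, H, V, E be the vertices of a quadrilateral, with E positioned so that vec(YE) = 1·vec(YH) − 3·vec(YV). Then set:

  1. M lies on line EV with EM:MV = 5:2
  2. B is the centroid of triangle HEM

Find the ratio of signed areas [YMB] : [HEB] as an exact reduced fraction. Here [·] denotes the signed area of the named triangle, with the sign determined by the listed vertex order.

Work in coordinates with Y = (0, 0), H = (1, 0), V = (0, 1), E = (1, -3).
1. M lies on line EV with EM:MV = 5:2 ⇒ M = (2/7, -1/7)
2. B is the centroid of triangle HEM ⇒ B = (16/21, -22/21)
2·[YMB] = -4/21, 2·[HEB] = -5/7
[YMB]:[HEB] = -4/21:-5/7 = 4/15

[YMB]:[HEB] = 4/15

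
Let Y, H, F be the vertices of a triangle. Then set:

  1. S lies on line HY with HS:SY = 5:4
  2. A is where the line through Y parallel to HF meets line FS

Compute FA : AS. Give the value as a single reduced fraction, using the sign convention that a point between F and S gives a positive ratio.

Set Y = (0, 0), H = (1, 0), F = (0, 1); any affine frame gives the same invariant.
1. S lies on line HY with HS:SY = 5:4 ⇒ S = (4/9, 0)
2. A is where the line through Y parallel to HF meets line FS ⇒ A = (4/5, -4/5)
A = F + t·(S−F) with t = 9/5, so FA:AS = t:(1−t) = 9/5:-4/5

FA:AS = -9/4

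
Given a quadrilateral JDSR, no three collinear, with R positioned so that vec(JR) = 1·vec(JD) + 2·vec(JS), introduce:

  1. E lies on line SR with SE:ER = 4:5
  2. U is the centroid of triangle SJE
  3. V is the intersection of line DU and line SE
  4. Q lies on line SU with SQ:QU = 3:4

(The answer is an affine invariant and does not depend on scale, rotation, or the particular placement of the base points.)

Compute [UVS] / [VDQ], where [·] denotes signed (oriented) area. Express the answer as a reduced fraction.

[UVS]:[VDQ] = -7/24

Assign J = (0, 0), D = (1, 0), S = (0, 1), R = (1, 2) — the answer is frame-independent, so this choice is without loss of generality.
1. E lies on line SR with SE:ER = 4:5 ⇒ E = (4/9, 13/9)
2. U is the centroid of triangle SJE ⇒ U = (4/27, 22/27)
3. V is the intersection of line DU and line SE ⇒ V = (-1/45, 44/45)
4. Q lies on line SU with SQ:QU = 3:4 ⇒ Q = (4/63, 58/63)
2·[UVS] = -1/135, 2·[VDQ] = 8/315
[UVS]:[VDQ] = -1/135:8/315 = -7/24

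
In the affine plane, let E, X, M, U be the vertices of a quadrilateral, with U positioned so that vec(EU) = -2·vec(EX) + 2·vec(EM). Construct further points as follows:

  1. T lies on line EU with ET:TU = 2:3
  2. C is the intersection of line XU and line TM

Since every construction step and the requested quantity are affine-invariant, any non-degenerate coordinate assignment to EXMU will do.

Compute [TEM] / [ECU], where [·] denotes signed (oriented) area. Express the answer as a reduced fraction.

Assign E = (0, 0), X = (1, 0), M = (0, 1), U = (-2, 2) — the answer is frame-independent, so this choice is without loss of generality.
1. T lies on line EU with ET:TU = 2:3 ⇒ T = (-4/5, 4/5)
2. C is the intersection of line XU and line TM ⇒ C = (-4/11, 10/11)
2·[TEM] = 4/5, 2·[ECU] = 12/11
[TEM]:[ECU] = 4/5:12/11 = 11/15

[TEM]:[ECU] = 11/15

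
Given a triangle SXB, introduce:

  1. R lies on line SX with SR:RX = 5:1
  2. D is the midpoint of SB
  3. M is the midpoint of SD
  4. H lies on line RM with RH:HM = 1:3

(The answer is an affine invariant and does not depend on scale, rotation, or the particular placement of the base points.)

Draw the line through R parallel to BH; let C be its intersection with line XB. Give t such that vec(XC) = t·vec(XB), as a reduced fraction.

t = 1/2

Choose coordinates S = (0, 0), X = (1, 0), B = (0, 1).
1. R lies on line SX with SR:RX = 5:1 ⇒ R = (5/6, 0)
2. D is the midpoint of SB ⇒ D = (0, 1/2)
3. M is the midpoint of SD ⇒ M = (0, 1/4)
4. H lies on line RM with RH:HM = 1:3 ⇒ H = (5/8, 1/16)
through R parallel to BH: direction (5/8, -15/16); meets XB at C = (1/2, 1/2)
C = X + t·(B−X) with t = 1/2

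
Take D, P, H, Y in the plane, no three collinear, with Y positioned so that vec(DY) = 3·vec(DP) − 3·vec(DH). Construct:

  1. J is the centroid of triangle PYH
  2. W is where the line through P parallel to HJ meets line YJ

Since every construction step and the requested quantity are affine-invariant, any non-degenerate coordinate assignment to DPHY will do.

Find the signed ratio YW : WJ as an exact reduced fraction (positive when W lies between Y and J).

YW:WJ = -2

Assign D = (0, 0), P = (1, 0), H = (0, 1), Y = (3, -3) — the answer is frame-independent, so this choice is without loss of generality.
1. J is the centroid of triangle PYH ⇒ J = (4/3, -2/3)
2. W is where the line through P parallel to HJ meets line YJ ⇒ W = (-1/3, 5/3)
W = Y + t·(J−Y) with t = 2, so YW:WJ = t:(1−t) = 2:-1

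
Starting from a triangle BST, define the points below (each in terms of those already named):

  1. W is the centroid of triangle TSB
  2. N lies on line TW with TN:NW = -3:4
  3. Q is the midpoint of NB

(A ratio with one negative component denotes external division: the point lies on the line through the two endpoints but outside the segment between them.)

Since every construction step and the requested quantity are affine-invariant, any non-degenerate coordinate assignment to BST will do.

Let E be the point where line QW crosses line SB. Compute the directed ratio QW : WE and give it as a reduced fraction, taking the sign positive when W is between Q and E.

Set B = (0, 0), S = (1, 0), T = (0, 1); any affine frame gives the same invariant.
1. W is the centroid of triangle TSB ⇒ W = (1/3, 1/3)
2. N lies on line TW with TN:NW = -3:4 ⇒ N = (-1, 3)
3. Q is the midpoint of NB ⇒ Q = (-1/2, 3/2)
line QW meets SB at E = (4/7, 0)
W = Q + t·(E−Q) with t = 7/9, so QW:WE = 7/9:2/9

QW:WE = 7/2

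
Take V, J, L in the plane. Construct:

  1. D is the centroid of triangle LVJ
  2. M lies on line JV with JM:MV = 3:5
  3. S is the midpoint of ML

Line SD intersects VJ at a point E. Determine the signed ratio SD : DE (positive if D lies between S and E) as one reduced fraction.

Choose coordinates V = (0, 0), J = (1, 0), L = (0, 1).
1. D is the centroid of triangle LVJ ⇒ D = (1/3, 1/3)
2. M lies on line JV with JM:MV = 3:5 ⇒ M = (5/8, 0)
3. S is the midpoint of ML ⇒ S = (5/16, 1/2)
line SD meets VJ at E = (3/8, 0)
D = S + t·(E−S) with t = 1/3, so SD:DE = 1/3:2/3

SD:DE = 1/2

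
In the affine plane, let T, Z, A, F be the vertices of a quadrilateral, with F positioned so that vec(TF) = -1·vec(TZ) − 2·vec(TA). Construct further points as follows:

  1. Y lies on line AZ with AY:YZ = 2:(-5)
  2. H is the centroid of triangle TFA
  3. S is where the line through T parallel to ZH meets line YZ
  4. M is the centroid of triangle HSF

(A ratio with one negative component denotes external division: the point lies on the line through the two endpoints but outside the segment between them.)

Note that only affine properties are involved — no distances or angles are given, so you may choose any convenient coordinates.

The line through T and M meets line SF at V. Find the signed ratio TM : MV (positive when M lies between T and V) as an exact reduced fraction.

TM:MV = 40/23

Choose coordinates T = (0, 0), Z = (1, 0), A = (0, 1), F = (-1, -2).
1. Y lies on line AZ with AY:YZ = 2:(-5) ⇒ Y = (-2/3, 5/3)
2. H is the centroid of triangle TFA ⇒ H = (-1/3, -1/3)
3. S is where the line through T parallel to ZH meets line YZ ⇒ S = (4/5, 1/5)
4. M is the centroid of triangle HSF ⇒ M = (-8/45, -32/45)
line TM meets SF at V = (-7/25, -28/25)
M = T + t·(V−T) with t = 40/63, so TM:MV = 40/63:23/63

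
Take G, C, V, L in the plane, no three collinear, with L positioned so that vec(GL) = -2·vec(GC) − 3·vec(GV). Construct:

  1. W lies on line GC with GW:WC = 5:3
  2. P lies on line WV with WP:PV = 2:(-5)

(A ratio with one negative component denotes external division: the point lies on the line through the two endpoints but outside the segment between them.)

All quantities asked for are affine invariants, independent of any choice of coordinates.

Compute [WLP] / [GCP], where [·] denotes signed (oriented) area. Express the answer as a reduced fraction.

Set G = (0, 0), C = (1, 0), V = (0, 1), L = (-2, -3); any affine frame gives the same invariant.
1. W lies on line GC with GW:WC = 5:3 ⇒ W = (5/8, 0)
2. P lies on line WV with WP:PV = 2:(-5) ⇒ P = (25/24, -2/3)
2·[WLP] = 3, 2·[GCP] = -2/3
[WLP]:[GCP] = 3:-2/3 = -9/2

[WLP]:[GCP] = -9/2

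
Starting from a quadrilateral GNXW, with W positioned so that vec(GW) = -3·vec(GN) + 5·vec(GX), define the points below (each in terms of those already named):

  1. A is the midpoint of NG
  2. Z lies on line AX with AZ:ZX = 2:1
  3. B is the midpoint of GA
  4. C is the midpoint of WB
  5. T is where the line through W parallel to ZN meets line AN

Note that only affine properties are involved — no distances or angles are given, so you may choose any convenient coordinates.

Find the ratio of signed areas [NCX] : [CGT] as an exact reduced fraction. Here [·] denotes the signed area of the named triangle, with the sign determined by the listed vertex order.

[NCX]:[CGT] = 1/65

Assign G = (0, 0), N = (1, 0), X = (0, 1), W = (-3, 5) — the answer is frame-independent, so this choice is without loss of generality.
1. A is the midpoint of NG ⇒ A = (1/2, 0)
2. Z lies on line AX with AZ:ZX = 2:1 ⇒ Z = (1/6, 2/3)
3. B is the midpoint of GA ⇒ B = (1/4, 0)
4. C is the midpoint of WB ⇒ C = (-11/8, 5/2)
5. T is where the line through W parallel to ZN meets line AN ⇒ T = (13/4, 0)
2·[NCX] = 1/8, 2·[CGT] = 65/8
[NCX]:[CGT] = 1/8:65/8 = 1/65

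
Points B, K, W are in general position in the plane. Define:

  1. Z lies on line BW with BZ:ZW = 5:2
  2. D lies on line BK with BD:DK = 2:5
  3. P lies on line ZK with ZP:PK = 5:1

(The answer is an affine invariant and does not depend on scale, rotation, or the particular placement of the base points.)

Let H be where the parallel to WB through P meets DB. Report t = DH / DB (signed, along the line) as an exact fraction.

Work in coordinates with B = (0, 0), K = (1, 0), W = (0, 1).
1. Z lies on line BW with BZ:ZW = 5:2 ⇒ Z = (0, 5/7)
2. D lies on line BK with BD:DK = 2:5 ⇒ D = (2/7, 0)
3. P lies on line ZK with ZP:PK = 5:1 ⇒ P = (5/6, 5/42)
through P parallel to WB: direction (0, -1); meets DB at H = (5/6, 0)
H = D + t·(B−D) with t = -23/12

t = -23/12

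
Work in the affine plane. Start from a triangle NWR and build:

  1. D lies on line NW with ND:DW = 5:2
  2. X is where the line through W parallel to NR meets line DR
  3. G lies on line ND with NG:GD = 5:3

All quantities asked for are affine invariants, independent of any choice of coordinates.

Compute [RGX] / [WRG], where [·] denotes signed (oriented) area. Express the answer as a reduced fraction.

[RGX]:[WRG] = 21/31

Assign N = (0, 0), W = (1, 0), R = (0, 1) — the answer is frame-independent, so this choice is without loss of generality.
1. D lies on line NW with ND:DW = 5:2 ⇒ D = (5/7, 0)
2. X is where the line through W parallel to NR meets line DR ⇒ X = (1, -2/5)
3. G lies on line ND with NG:GD = 5:3 ⇒ G = (25/56, 0)
2·[RGX] = 3/8, 2·[WRG] = 31/56
[RGX]:[WRG] = 3/8:31/56 = 21/31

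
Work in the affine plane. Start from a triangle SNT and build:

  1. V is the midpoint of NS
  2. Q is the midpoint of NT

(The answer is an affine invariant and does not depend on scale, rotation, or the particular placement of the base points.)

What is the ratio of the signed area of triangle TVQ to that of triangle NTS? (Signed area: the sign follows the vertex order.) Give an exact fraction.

Work in coordinates with S = (0, 0), N = (1, 0), T = (0, 1).
1. V is the midpoint of NS ⇒ V = (1/2, 0)
2. Q is the midpoint of NT ⇒ Q = (1/2, 1/2)
2·[TVQ] = 1/4, 2·[NTS] = 1
[TVQ]:[NTS] = 1/4:1 = 1/4

[TVQ]:[NTS] = 1/4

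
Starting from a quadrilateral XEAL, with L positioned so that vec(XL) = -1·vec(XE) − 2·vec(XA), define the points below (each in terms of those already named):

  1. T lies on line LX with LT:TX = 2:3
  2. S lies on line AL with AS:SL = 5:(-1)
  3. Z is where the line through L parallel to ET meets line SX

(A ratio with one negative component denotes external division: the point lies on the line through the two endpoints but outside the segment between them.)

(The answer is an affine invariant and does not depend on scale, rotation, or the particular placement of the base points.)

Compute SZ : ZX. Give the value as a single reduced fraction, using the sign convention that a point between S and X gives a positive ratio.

Assign X = (0, 0), E = (1, 0), A = (0, 1), L = (-1, -2) — the answer is frame-independent, so this choice is without loss of generality.
1. T lies on line LX with LT:TX = 2:3 ⇒ T = (-3/5, -6/5)
2. S lies on line AL with AS:SL = 5:(-1) ⇒ S = (-5/4, -11/4)
3. Z is where the line through L parallel to ET meets line SX ⇒ Z = (-25/29, -55/29)
Z = S + t·(X−S) with t = 9/29, so SZ:ZX = t:(1−t) = 9/29:20/29

SZ:ZX = 9/20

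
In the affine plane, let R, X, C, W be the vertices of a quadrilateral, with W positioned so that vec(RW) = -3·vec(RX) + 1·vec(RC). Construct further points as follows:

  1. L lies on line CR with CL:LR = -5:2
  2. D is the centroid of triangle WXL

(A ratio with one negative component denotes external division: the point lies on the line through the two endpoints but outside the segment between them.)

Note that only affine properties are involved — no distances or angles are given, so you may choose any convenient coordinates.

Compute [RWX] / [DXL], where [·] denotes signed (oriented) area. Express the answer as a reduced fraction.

Assign R = (0, 0), X = (1, 0), C = (0, 1), W = (-3, 1) — the answer is frame-independent, so this choice is without loss of generality.
1. L lies on line CR with CL:LR = -5:2 ⇒ L = (0, -2/3)
2. D is the centroid of triangle WXL ⇒ D = (-2/3, 1/9)
2·[RWX] = -1, 2·[DXL] = -11/9
[RWX]:[DXL] = -1:-11/9 = 9/11

[RWX]:[DXL] = 9/11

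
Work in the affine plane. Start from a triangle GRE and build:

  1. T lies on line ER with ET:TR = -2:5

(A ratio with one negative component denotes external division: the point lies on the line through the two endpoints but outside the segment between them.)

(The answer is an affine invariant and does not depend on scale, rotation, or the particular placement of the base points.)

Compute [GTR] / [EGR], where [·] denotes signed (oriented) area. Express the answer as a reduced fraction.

Set G = (0, 0), R = (1, 0), E = (0, 1); any affine frame gives the same invariant.
1. T lies on line ER with ET:TR = -2:5 ⇒ T = (-2/3, 5/3)
2·[GTR] = -5/3, 2·[EGR] = 1
[GTR]:[EGR] = -5/3:1 = -5/3

[GTR]:[EGR] = -5/3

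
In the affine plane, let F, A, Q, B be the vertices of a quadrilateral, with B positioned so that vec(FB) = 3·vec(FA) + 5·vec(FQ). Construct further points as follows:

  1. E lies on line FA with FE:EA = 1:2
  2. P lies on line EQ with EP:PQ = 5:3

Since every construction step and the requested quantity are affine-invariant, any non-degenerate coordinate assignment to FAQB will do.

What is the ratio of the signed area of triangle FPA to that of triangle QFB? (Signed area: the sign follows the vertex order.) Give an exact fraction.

[FPA]:[QFB] = -5/24

Choose coordinates F = (0, 0), A = (1, 0), Q = (0, 1), B = (3, 5).
1. E lies on line FA with FE:EA = 1:2 ⇒ E = (1/3, 0)
2. P lies on line EQ with EP:PQ = 5:3 ⇒ P = (1/8, 5/8)
2·[FPA] = -5/8, 2·[QFB] = 3
[FPA]:[QFB] = -5/8:3 = -5/24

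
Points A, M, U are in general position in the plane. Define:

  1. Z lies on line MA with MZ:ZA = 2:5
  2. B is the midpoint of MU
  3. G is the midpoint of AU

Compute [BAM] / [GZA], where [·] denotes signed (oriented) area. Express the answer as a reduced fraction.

Assign A = (0, 0), M = (1, 0), U = (0, 1) — the answer is frame-independent, so this choice is without loss of generality.
1. Z lies on line MA with MZ:ZA = 2:5 ⇒ Z = (5/7, 0)
2. B is the midpoint of MU ⇒ B = (1/2, 1/2)
3. G is the midpoint of AU ⇒ G = (0, 1/2)
2·[BAM] = 1/2, 2·[GZA] = -5/14
[BAM]:[GZA] = 1/2:-5/14 = -7/5

[BAM]:[GZA] = -7/5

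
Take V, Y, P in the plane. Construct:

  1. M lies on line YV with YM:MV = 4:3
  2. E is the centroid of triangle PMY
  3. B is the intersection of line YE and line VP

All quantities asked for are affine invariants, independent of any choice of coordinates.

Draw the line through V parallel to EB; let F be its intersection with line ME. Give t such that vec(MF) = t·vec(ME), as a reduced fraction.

Set V = (0, 0), Y = (1, 0), P = (0, 1); any affine frame gives the same invariant.
1. M lies on line YV with YM:MV = 4:3 ⇒ M = (3/7, 0)
2. E is the centroid of triangle PMY ⇒ E = (10/21, 1/3)
3. B is the intersection of line YE and line VP ⇒ B = (0, 7/11)
through V parallel to EB: direction (-10/21, 10/33); meets ME at F = (11/28, -1/4)
F = M + t·(E−M) with t = -3/4

t = -3/4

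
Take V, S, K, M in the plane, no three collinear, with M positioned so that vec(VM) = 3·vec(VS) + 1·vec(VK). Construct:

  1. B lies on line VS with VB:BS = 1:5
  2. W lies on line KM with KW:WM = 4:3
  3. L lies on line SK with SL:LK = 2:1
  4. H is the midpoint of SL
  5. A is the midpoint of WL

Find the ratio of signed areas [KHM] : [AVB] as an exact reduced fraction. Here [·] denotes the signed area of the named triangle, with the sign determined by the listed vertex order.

[KHM]:[AVB] = 72/5

Set V = (0, 0), S = (1, 0), K = (0, 1), M = (3, 1); any affine frame gives the same invariant.
1. B lies on line VS with VB:BS = 1:5 ⇒ B = (1/6, 0)
2. W lies on line KM with KW:WM = 4:3 ⇒ W = (12/7, 1)
3. L lies on line SK with SL:LK = 2:1 ⇒ L = (1/3, 2/3)
4. H is the midpoint of SL ⇒ H = (2/3, 1/3)
5. A is the midpoint of WL ⇒ A = (43/42, 5/6)
2·[KHM] = 2, 2·[AVB] = 5/36
[KHM]:[AVB] = 2:5/36 = 72/5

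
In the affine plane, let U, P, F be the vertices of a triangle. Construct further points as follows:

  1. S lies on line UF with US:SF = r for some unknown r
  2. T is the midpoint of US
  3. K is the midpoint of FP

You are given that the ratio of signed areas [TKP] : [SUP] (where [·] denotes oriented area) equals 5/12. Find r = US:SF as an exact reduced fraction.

r = -3/4

Choose coordinates U = (0, 0), P = (1, 0), F = (0, 1).
1. With US:SF = r, write λ = r/(r+1) so S = U + λ·(F−U); S is affine-linear in λ
2. T is the midpoint of US ⇒ T is an affine combination of earlier points and hence also affine-linear in λ
3. K is the midpoint of FP ⇒ K = (1/2, 1/2)
Every point depending on S is an affine combination of S and λ-independent points, so each such coordinate is linear in λ; the λ² term in each signed area is a multiple of (F−U)×(F−U) = 0, so 2·[TKP] and 2·[SUP] are each linear in λ. Evaluating at λ=0 and λ=1:
  2·[TKP] = 1/4·λ − 1/2,   2·[SUP] = λ
So [TKP]:[SUP] = (1/4·λ − 1/2) / (λ). Setting this equal to 5/12:
  1/4·λ − 1/2 = 5/12·(λ)  ⇒  λ = -3
Then r = λ/(1−λ) = (-3)/(4) = -3/4. Check: with r = -3/4, S = (0, -3) and [TKP]:[SUP] = 5/12 as required.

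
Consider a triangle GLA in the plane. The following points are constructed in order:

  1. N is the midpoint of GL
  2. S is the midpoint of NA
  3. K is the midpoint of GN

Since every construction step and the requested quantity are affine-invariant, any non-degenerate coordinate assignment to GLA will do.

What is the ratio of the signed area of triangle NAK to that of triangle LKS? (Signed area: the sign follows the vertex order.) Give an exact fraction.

[NAK]:[LKS] = -2/3

Work in coordinates with G = (0, 0), L = (1, 0), A = (0, 1).
1. N is the midpoint of GL ⇒ N = (1/2, 0)
2. S is the midpoint of NA ⇒ S = (1/4, 1/2)
3. K is the midpoint of GN ⇒ K = (1/4, 0)
2·[NAK] = 1/4, 2·[LKS] = -3/8
[NAK]:[LKS] = 1/4:-3/8 = -2/3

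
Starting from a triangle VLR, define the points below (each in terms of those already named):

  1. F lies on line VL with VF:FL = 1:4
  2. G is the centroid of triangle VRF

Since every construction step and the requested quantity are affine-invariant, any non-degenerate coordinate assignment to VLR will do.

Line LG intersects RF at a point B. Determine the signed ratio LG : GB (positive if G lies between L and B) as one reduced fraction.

Set V = (0, 0), L = (1, 0), R = (0, 1); any affine frame gives the same invariant.
1. F lies on line VL with VF:FL = 1:4 ⇒ F = (1/5, 0)
2. G is the centroid of triangle VRF ⇒ G = (1/15, 1/3)
line LG meets RF at B = (9/65, 4/13)
G = L + t·(B−L) with t = 13/12, so LG:GB = 13/12:-1/12

LG:GB = -13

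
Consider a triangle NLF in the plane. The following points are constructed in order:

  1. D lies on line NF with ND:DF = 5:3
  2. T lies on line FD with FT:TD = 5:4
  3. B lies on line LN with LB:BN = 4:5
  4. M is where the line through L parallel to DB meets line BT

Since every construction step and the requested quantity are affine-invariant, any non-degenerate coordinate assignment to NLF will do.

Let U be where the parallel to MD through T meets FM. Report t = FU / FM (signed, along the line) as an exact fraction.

Assign N = (0, 0), L = (1, 0), F = (0, 1) — the answer is frame-independent, so this choice is without loss of generality.
1. D lies on line NF with ND:DF = 5:3 ⇒ D = (0, 5/8)
2. T lies on line FD with FT:TD = 5:4 ⇒ T = (0, 19/24)
3. B lies on line LN with LB:BN = 4:5 ⇒ B = (5/9, 0)
4. M is where the line through L parallel to DB meets line BT ⇒ M = (-10/9, 19/8)
through T parallel to MD: direction (10/9, -7/4); meets FM at U = (-50/81, 127/72)
U = F + t·(M−F) with t = 5/9

t = 5/9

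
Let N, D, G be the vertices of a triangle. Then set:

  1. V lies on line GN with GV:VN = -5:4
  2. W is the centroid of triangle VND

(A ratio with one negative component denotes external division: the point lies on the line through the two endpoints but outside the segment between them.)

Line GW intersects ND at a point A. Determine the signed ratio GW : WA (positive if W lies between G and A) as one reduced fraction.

GW:WA = -7/4

Assign N = (0, 0), D = (1, 0), G = (0, 1) — the answer is frame-independent, so this choice is without loss of generality.
1. V lies on line GN with GV:VN = -5:4 ⇒ V = (0, -4)
2. W is the centroid of triangle VND ⇒ W = (1/3, -4/3)
line GW meets ND at A = (1/7, 0)
W = G + t·(A−G) with t = 7/3, so GW:WA = 7/3:-4/3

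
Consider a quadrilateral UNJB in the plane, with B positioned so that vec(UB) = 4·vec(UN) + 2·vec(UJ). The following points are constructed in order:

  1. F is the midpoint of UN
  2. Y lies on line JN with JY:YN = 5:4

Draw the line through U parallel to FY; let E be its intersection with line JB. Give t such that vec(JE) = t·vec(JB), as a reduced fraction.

Assign U = (0, 0), N = (1, 0), J = (0, 1), B = (4, 2) — the answer is frame-independent, so this choice is without loss of generality.
1. F is the midpoint of UN ⇒ F = (1/2, 0)
2. Y lies on line JN with JY:YN = 5:4 ⇒ Y = (5/9, 4/9)
through U parallel to FY: direction (1/18, 4/9); meets JB at E = (4/31, 32/31)
E = J + t·(B−J) with t = 1/31

t = 1/31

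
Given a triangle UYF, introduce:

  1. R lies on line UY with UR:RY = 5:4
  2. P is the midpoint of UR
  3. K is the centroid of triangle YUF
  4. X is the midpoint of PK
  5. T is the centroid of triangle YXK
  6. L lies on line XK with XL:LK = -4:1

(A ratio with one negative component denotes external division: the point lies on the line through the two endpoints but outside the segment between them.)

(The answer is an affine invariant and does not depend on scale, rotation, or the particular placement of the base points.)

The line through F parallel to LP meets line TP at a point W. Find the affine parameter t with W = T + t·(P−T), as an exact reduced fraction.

t = 37/13

Assign U = (0, 0), Y = (1, 0), F = (0, 1) — the answer is frame-independent, so this choice is without loss of generality.
1. R lies on line UY with UR:RY = 5:4 ⇒ R = (5/9, 0)
2. P is the midpoint of UR ⇒ P = (5/18, 0)
3. K is the centroid of triangle YUF ⇒ K = (1/3, 1/3)
4. X is the midpoint of PK ⇒ X = (11/36, 1/6)
5. T is the centroid of triangle YXK ⇒ T = (59/108, 1/6)
6. L lies on line XK with XL:LK = -4:1 ⇒ L = (37/108, 7/18)
through F parallel to LP: direction (-7/108, -7/18); meets TP at W = (-17/78, -4/13)
W = T + t·(P−T) with t = 37/13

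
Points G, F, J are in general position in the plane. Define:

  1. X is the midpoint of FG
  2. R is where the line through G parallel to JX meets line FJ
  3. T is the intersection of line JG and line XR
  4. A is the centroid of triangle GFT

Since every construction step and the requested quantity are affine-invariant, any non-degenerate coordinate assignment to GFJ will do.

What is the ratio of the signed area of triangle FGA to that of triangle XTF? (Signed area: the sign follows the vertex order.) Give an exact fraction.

Assign G = (0, 0), F = (1, 0), J = (0, 1) — the answer is frame-independent, so this choice is without loss of generality.
1. X is the midpoint of FG ⇒ X = (1/2, 0)
2. R is where the line through G parallel to JX meets line FJ ⇒ R = (-1, 2)
3. T is the intersection of line JG and line XR ⇒ T = (0, 2/3)
4. A is the centroid of triangle GFT ⇒ A = (1/3, 2/9)
2·[FGA] = -2/9, 2·[XTF] = -1/3
[FGA]:[XTF] = -2/9:-1/3 = 2/3

[FGA]:[XTF] = 2/3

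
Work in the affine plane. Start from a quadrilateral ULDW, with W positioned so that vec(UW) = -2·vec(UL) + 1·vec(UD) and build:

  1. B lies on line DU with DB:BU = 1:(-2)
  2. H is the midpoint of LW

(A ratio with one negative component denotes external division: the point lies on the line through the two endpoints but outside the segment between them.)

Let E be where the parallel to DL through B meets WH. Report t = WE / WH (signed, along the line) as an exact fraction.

Work in coordinates with U = (0, 0), L = (1, 0), D = (0, 1), W = (-2, 1).
1. B lies on line DU with DB:BU = 1:(-2) ⇒ B = (0, 2)
2. H is the midpoint of LW ⇒ H = (-1/2, 1/2)
through B parallel to DL: direction (1, -1); meets WH at E = (5/2, -1/2)
E = W + t·(H−W) with t = 3

t = 3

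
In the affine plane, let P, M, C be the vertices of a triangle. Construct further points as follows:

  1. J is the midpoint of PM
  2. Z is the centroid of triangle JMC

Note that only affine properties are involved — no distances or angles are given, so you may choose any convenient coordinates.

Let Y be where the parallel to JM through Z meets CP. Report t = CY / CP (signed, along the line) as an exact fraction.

Work in coordinates with P = (0, 0), M = (1, 0), C = (0, 1).
1. J is the midpoint of PM ⇒ J = (1/2, 0)
2. Z is the centroid of triangle JMC ⇒ Z = (1/2, 1/3)
through Z parallel to JM: direction (1/2, 0); meets CP at Y = (0, 1/3)
Y = C + t·(P−C) with t = 2/3

t = 2/3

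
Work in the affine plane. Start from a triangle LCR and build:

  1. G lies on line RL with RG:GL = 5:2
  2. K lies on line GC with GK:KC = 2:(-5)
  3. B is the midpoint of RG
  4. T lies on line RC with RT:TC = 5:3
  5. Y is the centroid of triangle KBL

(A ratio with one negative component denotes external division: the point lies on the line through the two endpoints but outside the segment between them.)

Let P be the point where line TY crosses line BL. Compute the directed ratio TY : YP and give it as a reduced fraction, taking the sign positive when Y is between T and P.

TY:YP = -61/16

Assign L = (0, 0), C = (1, 0), R = (0, 1) — the answer is frame-independent, so this choice is without loss of generality.
1. G lies on line RL with RG:GL = 5:2 ⇒ G = (0, 2/7)
2. K lies on line GC with GK:KC = 2:(-5) ⇒ K = (-2/3, 10/21)
3. B is the midpoint of RG ⇒ B = (0, 9/14)
4. T lies on line RC with RT:TC = 5:3 ⇒ T = (5/8, 3/8)
5. Y is the centroid of triangle KBL ⇒ Y = (-2/9, 47/126)
line TY meets BL at P = (0, 319/854)
Y = T + t·(P−T) with t = 61/45, so TY:YP = 61/45:-16/45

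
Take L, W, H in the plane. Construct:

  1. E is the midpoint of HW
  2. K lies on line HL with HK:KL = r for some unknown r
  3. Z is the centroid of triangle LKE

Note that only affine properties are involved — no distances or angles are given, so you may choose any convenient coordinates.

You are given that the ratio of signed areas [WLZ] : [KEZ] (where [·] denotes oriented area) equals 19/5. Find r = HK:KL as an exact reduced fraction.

Assign L = (0, 0), W = (1, 0), H = (0, 1) — the answer is frame-independent, so this choice is without loss of generality.
1. E is the midpoint of HW ⇒ E = (1/2, 1/2)
2. With HK:KL = r, write λ = r/(r+1) so K = H + λ·(L−H); K is affine-linear in λ
3. Z is the centroid of triangle LKE ⇒ Z is an affine combination of earlier points and hence also affine-linear in λ
Every point depending on K is an affine combination of K and λ-independent points, so each such coordinate is linear in λ; the λ² term in each signed area is a multiple of (L−H)×(L−H) = 0, so 2·[WLZ] and 2·[KEZ] are each linear in λ. Evaluating at λ=0 and λ=1:
  2·[WLZ] = 1/3·λ − 1/2,   2·[KEZ] = 1/6·λ − 1/6
So [WLZ]:[KEZ] = (1/3·λ − 1/2) / (1/6·λ − 1/6). Setting this equal to 19/5:
  1/3·λ − 1/2 = 19/5·(1/6·λ − 1/6)  ⇒  λ = 4/9
Then r = λ/(1−λ) = (4/9)/(5/9) = 4/5. Check: with r = 4/5, K = (0, 5/9) and [WLZ]:[KEZ] = 19/5 as required.

r = 4/5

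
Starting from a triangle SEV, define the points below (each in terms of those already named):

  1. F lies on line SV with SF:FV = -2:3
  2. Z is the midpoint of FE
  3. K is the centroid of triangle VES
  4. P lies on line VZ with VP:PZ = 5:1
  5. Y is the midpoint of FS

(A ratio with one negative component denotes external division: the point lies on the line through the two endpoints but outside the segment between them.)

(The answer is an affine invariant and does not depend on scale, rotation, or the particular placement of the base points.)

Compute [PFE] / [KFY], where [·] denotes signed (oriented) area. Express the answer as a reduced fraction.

[PFE]:[KFY] = -3/2

Set S = (0, 0), E = (1, 0), V = (0, 1); any affine frame gives the same invariant.
1. F lies on line SV with SF:FV = -2:3 ⇒ F = (0, -2)
2. Z is the midpoint of FE ⇒ Z = (1/2, -1)
3. K is the centroid of triangle VES ⇒ K = (1/3, 1/3)
4. P lies on line VZ with VP:PZ = 5:1 ⇒ P = (5/12, -2/3)
5. Y is the midpoint of FS ⇒ Y = (0, -1)
2·[PFE] = 1/2, 2·[KFY] = -1/3
[PFE]:[KFY] = 1/2:-1/3 = -3/2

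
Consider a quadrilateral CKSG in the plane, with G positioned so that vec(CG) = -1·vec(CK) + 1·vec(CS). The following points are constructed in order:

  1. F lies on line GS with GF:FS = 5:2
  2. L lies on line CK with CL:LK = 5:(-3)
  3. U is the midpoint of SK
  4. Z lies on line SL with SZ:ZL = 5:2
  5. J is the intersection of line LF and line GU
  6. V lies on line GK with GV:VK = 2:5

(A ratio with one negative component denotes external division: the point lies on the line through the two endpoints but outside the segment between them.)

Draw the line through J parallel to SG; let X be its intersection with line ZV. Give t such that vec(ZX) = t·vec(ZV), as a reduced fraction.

t = -55/9

Set C = (0, 0), K = (1, 0), S = (0, 1), G = (-1, 1); any affine frame gives the same invariant.
1. F lies on line GS with GF:FS = 5:2 ⇒ F = (-2/7, 1)
2. L lies on line CK with CL:LK = 5:(-3) ⇒ L = (5/2, 0)
3. U is the midpoint of SK ⇒ U = (1/2, 1/2)
4. Z lies on line SL with SZ:ZL = 5:2 ⇒ Z = (25/14, 2/7)
5. J is the intersection of line LF and line GU ⇒ J = (9, -7/3)
6. V lies on line GK with GV:VK = 2:5 ⇒ V = (-3/7, 5/7)
through J parallel to SG: direction (-1, 0); meets ZV at X = (965/63, -7/3)
X = Z + t·(V−Z) with t = -55/9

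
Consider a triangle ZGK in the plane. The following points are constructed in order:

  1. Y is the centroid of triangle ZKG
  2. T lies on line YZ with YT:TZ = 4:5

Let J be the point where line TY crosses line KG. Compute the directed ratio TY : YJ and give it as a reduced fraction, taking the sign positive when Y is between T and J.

Work in coordinates with Z = (0, 0), G = (1, 0), K = (0, 1).
1. Y is the centroid of triangle ZKG ⇒ Y = (1/3, 1/3)
2. T lies on line YZ with YT:TZ = 4:5 ⇒ T = (5/27, 5/27)
line TY meets KG at J = (1/2, 1/2)
Y = T + t·(J−T) with t = 8/17, so TY:YJ = 8/17:9/17

TY:YJ = 8/9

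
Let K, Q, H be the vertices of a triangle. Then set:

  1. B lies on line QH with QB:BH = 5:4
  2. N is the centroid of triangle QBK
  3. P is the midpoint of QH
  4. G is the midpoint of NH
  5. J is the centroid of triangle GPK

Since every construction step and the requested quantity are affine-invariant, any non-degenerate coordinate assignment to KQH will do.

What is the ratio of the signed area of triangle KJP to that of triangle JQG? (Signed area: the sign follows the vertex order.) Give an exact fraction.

[KJP]:[JQG] = -19/55

Set K = (0, 0), Q = (1, 0), H = (0, 1); any affine frame gives the same invariant.
1. B lies on line QH with QB:BH = 5:4 ⇒ B = (4/9, 5/9)
2. N is the centroid of triangle QBK ⇒ N = (13/27, 5/27)
3. P is the midpoint of QH ⇒ P = (1/2, 1/2)
4. G is the midpoint of NH ⇒ G = (13/54, 16/27)
5. J is the centroid of triangle GPK ⇒ J = (20/81, 59/162)
2·[KJP] = -19/324, 2·[JQG] = 55/324
[KJP]:[JQG] = -19/324:55/324 = -19/55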